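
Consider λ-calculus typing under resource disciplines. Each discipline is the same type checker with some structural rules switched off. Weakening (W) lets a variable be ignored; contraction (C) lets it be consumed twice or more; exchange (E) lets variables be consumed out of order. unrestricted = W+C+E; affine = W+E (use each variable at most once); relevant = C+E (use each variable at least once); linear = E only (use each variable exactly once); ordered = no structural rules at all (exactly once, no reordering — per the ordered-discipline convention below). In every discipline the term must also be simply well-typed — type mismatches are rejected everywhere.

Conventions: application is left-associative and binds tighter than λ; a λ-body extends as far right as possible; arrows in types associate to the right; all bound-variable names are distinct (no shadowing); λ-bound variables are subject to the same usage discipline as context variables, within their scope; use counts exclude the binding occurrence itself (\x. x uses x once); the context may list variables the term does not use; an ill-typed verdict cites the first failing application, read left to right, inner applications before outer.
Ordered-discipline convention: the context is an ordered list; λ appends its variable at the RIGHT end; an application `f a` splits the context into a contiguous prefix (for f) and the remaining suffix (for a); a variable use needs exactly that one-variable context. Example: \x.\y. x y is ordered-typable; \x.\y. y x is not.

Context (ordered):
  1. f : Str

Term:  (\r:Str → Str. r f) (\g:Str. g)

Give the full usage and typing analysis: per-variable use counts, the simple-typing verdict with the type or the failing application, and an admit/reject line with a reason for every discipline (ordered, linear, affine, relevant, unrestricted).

counts: f: 1×; r (bound): 1×; g (bound): 1×
use order (left to right): r, f, g
typing: the term checks, with type Str
ordered: ✗ — use order r, f, g needs exchange
linear: ✓ — single use per variable (f, r, g)
affine: ✓ — no duplicate uses among f, r, g
relevant: ✓ — none of f, r, g goes unused
unrestricted: ✓ — typability at Str is all that's needed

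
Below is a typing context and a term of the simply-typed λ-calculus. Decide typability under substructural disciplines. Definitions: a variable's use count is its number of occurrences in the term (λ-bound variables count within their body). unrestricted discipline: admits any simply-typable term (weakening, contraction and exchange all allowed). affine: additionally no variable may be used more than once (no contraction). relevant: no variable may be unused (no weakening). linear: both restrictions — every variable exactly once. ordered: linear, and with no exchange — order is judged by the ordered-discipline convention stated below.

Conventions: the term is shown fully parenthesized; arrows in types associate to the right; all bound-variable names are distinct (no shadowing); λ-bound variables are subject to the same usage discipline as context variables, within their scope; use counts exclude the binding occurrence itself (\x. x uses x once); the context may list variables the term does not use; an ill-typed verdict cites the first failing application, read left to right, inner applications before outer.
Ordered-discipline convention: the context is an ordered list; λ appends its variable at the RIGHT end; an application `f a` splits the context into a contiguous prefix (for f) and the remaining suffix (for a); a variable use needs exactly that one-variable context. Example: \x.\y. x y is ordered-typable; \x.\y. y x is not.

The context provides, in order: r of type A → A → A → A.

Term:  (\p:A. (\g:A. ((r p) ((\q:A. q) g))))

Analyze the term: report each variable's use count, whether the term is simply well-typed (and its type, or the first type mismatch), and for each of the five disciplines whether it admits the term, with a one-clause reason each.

usage: r: 1×, p (λ-bound): 1×, g (λ-bound): 1×, q (λ-bound): 1×
use order (left to right): r, p, q, g
typing: the term checks, with type A → A → A → A
ordered ✓ (r, p, g, q: once each, no exchange needed)
linear ✓ (r, p, g, q: one use apiece)
affine ✓ (r, p, g, q: no repeats, contraction unneeded)
relevant ✓ (at least one use each (r, p, g, q))
unrestricted ✓ (simply typable at A → A → A → A; W, C, E all held)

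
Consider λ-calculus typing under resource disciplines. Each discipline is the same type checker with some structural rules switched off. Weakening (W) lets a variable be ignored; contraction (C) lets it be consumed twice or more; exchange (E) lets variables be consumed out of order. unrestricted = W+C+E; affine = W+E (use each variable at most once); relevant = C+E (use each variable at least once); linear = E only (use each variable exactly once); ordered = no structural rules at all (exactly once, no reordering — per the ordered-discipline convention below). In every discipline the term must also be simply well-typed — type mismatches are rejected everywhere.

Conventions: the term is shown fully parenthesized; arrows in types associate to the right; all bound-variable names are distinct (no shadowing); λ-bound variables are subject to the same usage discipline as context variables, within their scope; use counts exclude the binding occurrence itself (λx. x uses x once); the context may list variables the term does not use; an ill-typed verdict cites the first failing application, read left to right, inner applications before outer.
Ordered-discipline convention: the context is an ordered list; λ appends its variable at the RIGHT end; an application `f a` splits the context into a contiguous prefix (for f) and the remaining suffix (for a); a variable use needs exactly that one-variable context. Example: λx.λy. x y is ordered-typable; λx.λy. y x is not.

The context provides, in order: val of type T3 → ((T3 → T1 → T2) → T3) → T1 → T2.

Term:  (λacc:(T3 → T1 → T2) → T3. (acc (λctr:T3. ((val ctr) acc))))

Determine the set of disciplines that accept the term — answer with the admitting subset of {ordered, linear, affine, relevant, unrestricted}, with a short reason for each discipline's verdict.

accepted by: relevant, unrestricted
usage: val=1, acc (λ-bound)=2, ctr (λ-bound)=1
use order (left to right): acc, val, ctr, acc
typing: well-typed — term : ((T3 → T1 → T2) → T3) → T3
ordered: ✗, repeated use of acc ×2
linear: ✗, repeated use of acc ×2
affine: ✗, repeated use of acc ×2
relevant: ✓, at least one use each (val, acc, ctr)
unrestricted: ✓, simply typable at ((T3 → T1 → T2) → T3) → T3; W, C, E all held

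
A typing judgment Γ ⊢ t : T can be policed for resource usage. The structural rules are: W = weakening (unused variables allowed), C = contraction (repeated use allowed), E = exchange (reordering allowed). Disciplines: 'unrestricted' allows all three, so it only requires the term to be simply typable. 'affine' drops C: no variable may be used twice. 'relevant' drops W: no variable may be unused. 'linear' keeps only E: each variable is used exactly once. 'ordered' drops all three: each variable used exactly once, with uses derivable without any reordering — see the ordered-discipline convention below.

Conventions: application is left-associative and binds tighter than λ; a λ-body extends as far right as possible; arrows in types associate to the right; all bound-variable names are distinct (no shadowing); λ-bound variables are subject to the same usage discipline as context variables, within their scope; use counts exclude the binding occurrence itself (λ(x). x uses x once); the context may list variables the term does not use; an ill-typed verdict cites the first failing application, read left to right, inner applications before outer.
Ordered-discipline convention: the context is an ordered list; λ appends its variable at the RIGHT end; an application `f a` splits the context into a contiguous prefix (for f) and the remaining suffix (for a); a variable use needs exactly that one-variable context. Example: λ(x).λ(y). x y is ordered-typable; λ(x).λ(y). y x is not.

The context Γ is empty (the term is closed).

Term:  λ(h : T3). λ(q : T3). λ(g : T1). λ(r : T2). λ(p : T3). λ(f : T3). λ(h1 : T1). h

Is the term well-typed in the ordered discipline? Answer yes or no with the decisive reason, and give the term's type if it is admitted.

no — unused: q, g, r, p, f, h1 — weakening required
counts: h (bound) ×1; q (bound) ×0; g (bound) ×0; r (bound) ×0; p (bound) ×0; f (bound) ×0; h1 (bound) ×0
use order (left to right): h
typing: the term checks, with type T3 -> T3 -> T1 -> T2 -> T3 -> T3 -> T1 -> T3
across the five disciplines: ordered ✗, linear ✗, affine ✓, relevant ✗, unrestricted ✓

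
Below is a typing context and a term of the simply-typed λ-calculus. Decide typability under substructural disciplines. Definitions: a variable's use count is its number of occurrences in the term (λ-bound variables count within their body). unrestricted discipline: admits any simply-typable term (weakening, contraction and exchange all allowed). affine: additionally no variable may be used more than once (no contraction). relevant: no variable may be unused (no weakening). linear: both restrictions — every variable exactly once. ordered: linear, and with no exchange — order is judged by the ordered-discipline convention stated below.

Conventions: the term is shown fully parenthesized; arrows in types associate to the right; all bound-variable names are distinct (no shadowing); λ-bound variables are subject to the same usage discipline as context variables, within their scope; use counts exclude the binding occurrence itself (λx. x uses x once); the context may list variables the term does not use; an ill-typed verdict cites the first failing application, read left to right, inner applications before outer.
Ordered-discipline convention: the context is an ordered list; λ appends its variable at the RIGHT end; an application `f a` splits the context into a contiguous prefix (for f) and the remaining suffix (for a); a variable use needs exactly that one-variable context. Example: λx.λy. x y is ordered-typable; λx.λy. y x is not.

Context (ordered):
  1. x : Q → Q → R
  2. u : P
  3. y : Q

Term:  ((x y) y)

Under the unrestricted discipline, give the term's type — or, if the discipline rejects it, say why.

term : R
use counts: x ×1, u ×0, y ×2
use order (left to right): x, y, y
typing: well-typed — term : R
summary: ordered ✗ | linear ✗ | affine ✗ | relevant ✗ | unrestricted ✓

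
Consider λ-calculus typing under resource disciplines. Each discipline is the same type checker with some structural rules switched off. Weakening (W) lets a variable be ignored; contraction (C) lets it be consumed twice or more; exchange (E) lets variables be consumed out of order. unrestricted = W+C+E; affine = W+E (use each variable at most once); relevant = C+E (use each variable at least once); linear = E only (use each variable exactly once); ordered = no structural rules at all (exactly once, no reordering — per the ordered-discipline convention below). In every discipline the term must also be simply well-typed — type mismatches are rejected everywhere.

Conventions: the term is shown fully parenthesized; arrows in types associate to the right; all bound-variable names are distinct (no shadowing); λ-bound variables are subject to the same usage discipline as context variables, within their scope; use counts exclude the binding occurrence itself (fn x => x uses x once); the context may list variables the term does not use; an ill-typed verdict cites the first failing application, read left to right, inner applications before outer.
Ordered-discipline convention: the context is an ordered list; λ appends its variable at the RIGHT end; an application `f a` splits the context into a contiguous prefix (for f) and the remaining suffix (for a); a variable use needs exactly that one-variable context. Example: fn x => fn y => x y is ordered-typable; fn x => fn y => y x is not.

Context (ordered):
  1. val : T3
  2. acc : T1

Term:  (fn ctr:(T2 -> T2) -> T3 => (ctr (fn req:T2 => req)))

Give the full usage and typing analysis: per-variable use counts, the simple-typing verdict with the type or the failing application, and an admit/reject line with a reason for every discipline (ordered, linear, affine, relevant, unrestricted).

variable uses: val=0, acc=0, ctr [bound]=1, req [bound]=1
use order (left to right): ctr, req
typing: ✓ — ((T2 -> T2) -> T3) -> T3
ordered: ✗, val, acc never used (weakening)
linear: ✗, val, acc never used (weakening)
affine: ✓, at most one use each (val, acc, ctr, req)
relevant: ✗, val, acc never used (weakening)
unrestricted: ✓, type-checks (((T2 -> T2) -> T3) -> T3) and nothing is barred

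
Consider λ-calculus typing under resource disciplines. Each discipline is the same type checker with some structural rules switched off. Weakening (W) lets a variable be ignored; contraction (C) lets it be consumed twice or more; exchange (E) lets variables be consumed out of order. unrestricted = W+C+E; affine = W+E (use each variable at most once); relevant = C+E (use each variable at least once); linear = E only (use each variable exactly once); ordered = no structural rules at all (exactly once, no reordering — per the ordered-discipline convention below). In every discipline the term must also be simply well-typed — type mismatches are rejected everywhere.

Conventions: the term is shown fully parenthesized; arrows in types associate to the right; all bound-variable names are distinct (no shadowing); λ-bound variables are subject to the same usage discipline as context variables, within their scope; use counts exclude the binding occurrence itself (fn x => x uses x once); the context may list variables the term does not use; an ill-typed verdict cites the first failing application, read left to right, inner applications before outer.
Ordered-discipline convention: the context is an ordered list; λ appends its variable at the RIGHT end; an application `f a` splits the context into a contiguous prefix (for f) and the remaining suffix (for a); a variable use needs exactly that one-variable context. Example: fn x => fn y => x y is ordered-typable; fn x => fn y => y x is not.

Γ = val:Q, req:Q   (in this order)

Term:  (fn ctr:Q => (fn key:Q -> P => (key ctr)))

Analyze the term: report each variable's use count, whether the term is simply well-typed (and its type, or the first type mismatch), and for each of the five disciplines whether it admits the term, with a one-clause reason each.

usage: val ×0; req ×0; ctr [bound] ×1; key [bound] ×1
left-to-right use order: key, ctr
typing: well-typed at Q -> (Q -> P) -> P
ordered: ✗ — val, req left unused
linear: ✗ — val, req left unused
affine: ✓ — at most one use each (val, req, ctr, key)
relevant: ✗ — val, req left unused
unrestricted: ✓ — type-checks (Q -> (Q -> P) -> P) and nothing is barred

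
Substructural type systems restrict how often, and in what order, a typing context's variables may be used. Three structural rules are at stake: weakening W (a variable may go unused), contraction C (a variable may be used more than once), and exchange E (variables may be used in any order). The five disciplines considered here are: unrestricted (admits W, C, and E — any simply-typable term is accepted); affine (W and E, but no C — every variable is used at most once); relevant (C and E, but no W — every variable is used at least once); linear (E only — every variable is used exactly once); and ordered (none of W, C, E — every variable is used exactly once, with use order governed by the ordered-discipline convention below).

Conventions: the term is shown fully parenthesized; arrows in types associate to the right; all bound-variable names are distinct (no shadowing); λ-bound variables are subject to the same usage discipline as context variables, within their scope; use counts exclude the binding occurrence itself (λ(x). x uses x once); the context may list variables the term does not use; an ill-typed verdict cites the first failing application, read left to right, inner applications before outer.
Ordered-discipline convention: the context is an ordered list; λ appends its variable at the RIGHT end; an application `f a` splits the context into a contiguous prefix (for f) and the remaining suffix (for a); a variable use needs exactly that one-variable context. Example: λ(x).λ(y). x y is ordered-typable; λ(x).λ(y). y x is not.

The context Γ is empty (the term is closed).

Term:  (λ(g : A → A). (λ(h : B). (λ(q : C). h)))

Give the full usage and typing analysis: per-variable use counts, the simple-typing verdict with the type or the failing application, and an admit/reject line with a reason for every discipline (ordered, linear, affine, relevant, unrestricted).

use counts: g [bound]=0, h [bound]=1, q [bound]=0
uses in reading order: h
typing: well-typed — term : (A → A) → B → C → B
ordered: ✗ — unused: g, q — weakening required
linear: ✗ — unused: g, q — weakening required
affine: ✓ — no duplicate uses among g, h, q
relevant: ✗ — unused: g, q — weakening required
unrestricted: ✓ — type-checks ((A → A) → B → C → B) and nothing is barred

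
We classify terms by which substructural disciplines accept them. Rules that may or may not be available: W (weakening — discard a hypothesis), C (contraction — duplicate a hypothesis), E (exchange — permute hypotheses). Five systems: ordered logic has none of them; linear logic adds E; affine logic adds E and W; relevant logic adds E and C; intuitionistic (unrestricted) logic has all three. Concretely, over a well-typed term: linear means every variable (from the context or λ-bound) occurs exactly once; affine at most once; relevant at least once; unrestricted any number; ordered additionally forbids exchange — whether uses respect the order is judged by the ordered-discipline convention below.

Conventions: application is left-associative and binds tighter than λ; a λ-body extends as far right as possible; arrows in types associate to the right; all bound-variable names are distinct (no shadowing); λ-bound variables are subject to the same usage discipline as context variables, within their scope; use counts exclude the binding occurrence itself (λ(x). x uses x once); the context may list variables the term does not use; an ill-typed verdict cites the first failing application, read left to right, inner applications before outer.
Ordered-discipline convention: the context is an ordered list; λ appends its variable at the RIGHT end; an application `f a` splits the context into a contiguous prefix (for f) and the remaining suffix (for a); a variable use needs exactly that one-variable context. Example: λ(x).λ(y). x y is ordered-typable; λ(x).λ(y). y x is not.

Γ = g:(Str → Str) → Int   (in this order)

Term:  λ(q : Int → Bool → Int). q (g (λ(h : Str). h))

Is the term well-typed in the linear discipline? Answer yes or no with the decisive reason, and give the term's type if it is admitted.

yes — single use per variable (g, q, h); term : (Int → Bool → Int) → Bool → Int
usage: g ×1; q [bound] ×1; h [bound] ×1
uses in reading order: q, g, h
typing: well-typed at (Int → Bool → Int) → Bool → Int
all disciplines: ordered ✗, linear ✓, affine ✓, relevant ✓, unrestricted ✓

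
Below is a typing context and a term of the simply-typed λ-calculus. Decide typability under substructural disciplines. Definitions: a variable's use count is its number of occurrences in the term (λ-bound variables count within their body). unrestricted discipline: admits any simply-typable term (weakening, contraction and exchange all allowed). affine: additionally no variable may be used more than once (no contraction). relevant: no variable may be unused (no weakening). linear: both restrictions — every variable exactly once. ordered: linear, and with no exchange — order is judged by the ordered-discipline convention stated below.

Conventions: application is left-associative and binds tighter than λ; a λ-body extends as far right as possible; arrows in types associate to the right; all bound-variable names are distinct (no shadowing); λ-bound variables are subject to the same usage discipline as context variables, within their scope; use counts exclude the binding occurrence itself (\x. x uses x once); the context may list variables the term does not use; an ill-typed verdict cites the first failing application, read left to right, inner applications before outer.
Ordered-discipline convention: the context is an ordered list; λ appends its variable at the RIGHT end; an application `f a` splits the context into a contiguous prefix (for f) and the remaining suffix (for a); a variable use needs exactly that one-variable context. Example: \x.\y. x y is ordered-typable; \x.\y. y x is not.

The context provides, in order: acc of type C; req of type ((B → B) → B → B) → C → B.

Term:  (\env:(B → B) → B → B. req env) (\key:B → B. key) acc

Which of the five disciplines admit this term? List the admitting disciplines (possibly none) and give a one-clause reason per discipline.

admitted in: linear, affine, relevant, unrestricted
counts: acc=1; req=1; env [bound]=1; key [bound]=1
uses in reading order: req, env, key, acc
typing: the term checks, with type B
ordered ✗ (no contiguous prefix/suffix split fits req, env, key, acc)
linear ✓ (each of acc, req, env, key used exactly once)
affine ✓ (none of acc, req, env, key used more than once)
relevant ✓ (at least one use each (acc, req, env, key))
unrestricted ✓ (well-typed at B; no restrictions here)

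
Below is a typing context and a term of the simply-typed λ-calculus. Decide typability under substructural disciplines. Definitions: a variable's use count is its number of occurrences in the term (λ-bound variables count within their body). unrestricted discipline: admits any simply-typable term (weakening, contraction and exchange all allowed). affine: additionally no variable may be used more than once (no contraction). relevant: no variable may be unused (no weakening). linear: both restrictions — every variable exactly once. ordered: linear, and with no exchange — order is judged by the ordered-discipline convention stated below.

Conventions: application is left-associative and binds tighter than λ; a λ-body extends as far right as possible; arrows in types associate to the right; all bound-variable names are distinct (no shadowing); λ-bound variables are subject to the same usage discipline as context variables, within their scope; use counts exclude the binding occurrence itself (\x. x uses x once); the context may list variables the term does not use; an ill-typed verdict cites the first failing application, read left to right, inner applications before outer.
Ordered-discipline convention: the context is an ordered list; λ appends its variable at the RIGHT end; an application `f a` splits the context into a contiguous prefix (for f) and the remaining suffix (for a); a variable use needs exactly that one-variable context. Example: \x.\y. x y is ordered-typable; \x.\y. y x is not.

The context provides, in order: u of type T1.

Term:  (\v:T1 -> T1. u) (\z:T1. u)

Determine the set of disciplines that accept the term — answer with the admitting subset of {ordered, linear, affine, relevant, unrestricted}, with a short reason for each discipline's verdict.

admitted by: unrestricted
variable uses: u ×2; v [bound] ×0; z [bound] ×0
use order (left to right): u, u
typing: the term checks, with type T1
ordered ✗ (repeated use of u ×2; needs weakening: v, z unused)
linear ✗ (repeated use of u ×2; needs weakening: v, z unused)
affine ✗ (repeated use of u ×2)
relevant ✗ (needs weakening: v, z unused)
unrestricted ✓ (well-typed at T1; no restrictions here)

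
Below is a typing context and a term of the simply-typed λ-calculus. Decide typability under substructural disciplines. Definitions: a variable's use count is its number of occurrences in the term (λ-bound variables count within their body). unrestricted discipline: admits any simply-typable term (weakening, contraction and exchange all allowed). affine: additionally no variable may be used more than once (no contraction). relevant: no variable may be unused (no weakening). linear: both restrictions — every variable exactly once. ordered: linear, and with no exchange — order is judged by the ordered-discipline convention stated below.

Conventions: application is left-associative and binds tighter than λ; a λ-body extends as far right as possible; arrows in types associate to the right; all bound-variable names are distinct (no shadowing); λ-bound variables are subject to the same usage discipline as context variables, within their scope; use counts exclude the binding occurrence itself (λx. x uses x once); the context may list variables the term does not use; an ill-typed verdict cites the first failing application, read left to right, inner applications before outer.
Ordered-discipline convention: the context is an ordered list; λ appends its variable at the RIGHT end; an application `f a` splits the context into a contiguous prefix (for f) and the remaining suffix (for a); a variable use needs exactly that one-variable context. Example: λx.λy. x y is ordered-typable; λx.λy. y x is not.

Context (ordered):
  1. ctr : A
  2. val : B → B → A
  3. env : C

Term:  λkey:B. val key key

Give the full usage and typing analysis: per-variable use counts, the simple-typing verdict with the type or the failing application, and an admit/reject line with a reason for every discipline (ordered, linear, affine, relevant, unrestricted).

variable uses: ctr: 0×; val: 1×; env: 0×; key [bound]: 2×
order of uses: val, key, key
typing: well-typed — term : B → A
ordered: ✗ — uses contraction: key ×2; needs weakening: ctr, env unused
linear: ✗ — uses contraction: key ×2; needs weakening: ctr, env unused
affine: ✗ — uses contraction: key ×2
relevant: ✗ — needs weakening: ctr, env unused
unrestricted: ✓ — simply typable at B → A; W, C, E all held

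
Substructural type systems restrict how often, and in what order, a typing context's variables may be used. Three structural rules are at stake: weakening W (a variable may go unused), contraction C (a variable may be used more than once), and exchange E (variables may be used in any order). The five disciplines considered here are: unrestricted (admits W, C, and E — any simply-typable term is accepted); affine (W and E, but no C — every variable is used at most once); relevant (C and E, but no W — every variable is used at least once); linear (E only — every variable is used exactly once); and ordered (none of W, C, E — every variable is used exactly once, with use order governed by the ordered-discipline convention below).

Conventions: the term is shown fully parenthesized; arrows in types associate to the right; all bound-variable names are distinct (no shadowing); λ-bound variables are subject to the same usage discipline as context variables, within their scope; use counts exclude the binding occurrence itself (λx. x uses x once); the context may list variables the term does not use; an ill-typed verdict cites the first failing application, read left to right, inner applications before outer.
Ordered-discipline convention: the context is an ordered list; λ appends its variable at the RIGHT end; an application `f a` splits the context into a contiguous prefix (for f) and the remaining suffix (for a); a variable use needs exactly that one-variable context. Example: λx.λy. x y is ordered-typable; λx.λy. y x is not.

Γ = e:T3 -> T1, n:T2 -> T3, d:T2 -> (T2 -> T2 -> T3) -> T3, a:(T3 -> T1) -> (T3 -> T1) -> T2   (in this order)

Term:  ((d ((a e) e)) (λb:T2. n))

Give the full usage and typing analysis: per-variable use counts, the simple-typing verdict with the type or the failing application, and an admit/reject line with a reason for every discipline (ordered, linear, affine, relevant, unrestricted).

variable uses: e=2; n=1; d=1; a=1; b (bound)=0
left-to-right use order: d, a, e, e, n
typing: ✓ — T3
ordered ✗ (repeated use of e ×2; unused: b — weakening required)
linear ✗ (repeated use of e ×2; unused: b — weakening required)
affine ✗ (repeated use of e ×2)
relevant ✗ (unused: b — weakening required)
unrestricted ✓ (type-checks (T3) and nothing is barred)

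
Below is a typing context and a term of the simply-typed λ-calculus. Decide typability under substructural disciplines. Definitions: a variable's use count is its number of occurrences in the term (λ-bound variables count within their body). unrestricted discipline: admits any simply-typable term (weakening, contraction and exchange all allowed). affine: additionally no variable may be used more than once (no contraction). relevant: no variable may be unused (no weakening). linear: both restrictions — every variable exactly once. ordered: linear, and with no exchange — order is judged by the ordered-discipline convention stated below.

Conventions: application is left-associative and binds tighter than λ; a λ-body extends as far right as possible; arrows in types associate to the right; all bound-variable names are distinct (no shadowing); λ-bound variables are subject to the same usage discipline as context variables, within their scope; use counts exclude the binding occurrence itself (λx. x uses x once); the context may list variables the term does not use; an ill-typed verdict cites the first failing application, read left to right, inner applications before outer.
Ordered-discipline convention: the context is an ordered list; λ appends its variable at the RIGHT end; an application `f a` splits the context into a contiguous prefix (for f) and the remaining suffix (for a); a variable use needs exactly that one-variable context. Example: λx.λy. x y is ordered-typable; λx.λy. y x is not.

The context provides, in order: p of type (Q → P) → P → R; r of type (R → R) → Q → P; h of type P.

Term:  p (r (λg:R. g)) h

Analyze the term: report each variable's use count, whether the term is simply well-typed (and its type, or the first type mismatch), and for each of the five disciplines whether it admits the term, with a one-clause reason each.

variable uses: p: 1×, r: 1×, h: 1×, g (λ-bound): 1×
order of uses: p, r, g, h
typing: well-typed — term : R
ordered ✓ (one use each (p, r, h, g); ordered split holds)
linear ✓ (exactly-once usage across p, r, h, g)
affine ✓ (no duplicate uses among p, r, h, g)
relevant ✓ (p, r, h, g: all used, weakening unneeded)
unrestricted ✓ (type-checks (R) and nothing is barred)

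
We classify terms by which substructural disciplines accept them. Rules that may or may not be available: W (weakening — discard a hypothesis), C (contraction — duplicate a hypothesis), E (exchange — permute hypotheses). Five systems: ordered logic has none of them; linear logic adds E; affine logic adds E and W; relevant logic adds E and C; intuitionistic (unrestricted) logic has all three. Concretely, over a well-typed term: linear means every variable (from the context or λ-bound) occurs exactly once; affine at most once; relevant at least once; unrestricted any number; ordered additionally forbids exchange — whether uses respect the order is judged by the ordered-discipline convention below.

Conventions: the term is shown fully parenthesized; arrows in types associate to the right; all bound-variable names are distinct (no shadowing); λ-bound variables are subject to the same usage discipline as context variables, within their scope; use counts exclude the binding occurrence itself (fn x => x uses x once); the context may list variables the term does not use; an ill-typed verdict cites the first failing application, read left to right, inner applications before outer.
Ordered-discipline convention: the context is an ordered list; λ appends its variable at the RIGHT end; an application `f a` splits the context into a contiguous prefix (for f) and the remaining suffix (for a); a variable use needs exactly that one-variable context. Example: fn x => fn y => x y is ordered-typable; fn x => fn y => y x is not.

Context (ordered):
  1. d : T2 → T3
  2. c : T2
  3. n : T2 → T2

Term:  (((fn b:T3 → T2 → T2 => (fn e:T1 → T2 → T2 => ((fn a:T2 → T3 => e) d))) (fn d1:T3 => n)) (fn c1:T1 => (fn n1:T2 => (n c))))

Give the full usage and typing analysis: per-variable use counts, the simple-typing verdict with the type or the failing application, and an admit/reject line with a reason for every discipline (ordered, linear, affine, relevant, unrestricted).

usage: d: 1, c: 1, n: 2, b (λ-bound): 0, e (λ-bound): 1, a (λ-bound): 0, d1 (λ-bound): 0, c1 (λ-bound): 0, n1 (λ-bound): 0
left-to-right use order: e, d, n, n, c
typing: ✓ — T1 → T2 → T2
ordered: ✗ — uses contraction: n ×2; unused: b, a, d1, c1, n1 — weakening required
linear: ✗ — uses contraction: n ×2; unused: b, a, d1, c1, n1 — weakening required
affine: ✗ — uses contraction: n ×2
relevant: ✗ — unused: b, a, d1, c1, n1 — weakening required
unrestricted: ✓ — simply typable at T1 → T2 → T2; W, C, E all held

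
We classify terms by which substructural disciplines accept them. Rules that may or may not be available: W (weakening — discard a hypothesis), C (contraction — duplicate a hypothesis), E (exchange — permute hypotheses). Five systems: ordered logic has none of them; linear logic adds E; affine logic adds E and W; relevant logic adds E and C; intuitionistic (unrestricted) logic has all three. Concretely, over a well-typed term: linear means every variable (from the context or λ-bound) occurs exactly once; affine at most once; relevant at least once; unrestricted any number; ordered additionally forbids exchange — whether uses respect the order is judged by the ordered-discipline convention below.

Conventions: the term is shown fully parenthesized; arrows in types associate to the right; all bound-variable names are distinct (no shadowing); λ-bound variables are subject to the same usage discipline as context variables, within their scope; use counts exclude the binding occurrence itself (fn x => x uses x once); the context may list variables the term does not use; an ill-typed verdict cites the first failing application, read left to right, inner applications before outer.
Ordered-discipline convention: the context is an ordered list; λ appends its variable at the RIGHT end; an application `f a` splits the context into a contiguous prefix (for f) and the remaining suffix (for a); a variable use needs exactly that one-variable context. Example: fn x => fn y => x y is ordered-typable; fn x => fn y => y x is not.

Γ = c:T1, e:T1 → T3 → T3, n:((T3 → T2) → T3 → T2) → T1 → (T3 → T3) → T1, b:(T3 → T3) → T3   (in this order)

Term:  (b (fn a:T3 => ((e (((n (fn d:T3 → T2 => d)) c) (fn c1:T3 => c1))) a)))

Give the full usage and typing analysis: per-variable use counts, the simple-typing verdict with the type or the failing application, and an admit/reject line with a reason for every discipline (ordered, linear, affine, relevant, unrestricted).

variable uses: c ×1; e ×1; n ×1; b ×1; a [bound] ×1; d [bound] ×1; c1 [bound] ×1
left-to-right use order: b, e, n, d, c, c1, a
typing: well-typed — term : T3
ordered ✗ (needs exchange: uses follow b, e, n, d, c, c1, a)
linear ✓ (c, e, n, b, a, d, c1: one use apiece)
affine ✓ (no duplicate uses among c, e, n, b, a, d, c1)
relevant ✓ (c, e, n, b, a, d, c1: all used, weakening unneeded)
unrestricted ✓ (simply typable at T3; W, C, E all held)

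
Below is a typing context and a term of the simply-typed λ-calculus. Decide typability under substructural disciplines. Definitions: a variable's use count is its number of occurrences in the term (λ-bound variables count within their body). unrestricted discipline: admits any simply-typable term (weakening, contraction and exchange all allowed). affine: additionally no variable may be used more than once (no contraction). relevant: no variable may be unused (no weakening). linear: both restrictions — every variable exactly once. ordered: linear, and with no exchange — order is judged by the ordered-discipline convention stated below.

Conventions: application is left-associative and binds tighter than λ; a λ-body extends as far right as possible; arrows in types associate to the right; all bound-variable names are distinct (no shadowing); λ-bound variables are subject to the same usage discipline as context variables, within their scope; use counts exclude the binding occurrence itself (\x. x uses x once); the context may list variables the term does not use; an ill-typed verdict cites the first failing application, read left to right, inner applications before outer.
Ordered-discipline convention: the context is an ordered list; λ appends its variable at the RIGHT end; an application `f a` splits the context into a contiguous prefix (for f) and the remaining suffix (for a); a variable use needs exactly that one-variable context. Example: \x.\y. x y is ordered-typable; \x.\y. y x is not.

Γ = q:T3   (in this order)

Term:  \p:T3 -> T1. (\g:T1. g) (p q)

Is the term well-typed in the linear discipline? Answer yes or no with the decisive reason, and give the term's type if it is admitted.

yes — each of q, p, g used exactly once; term : (T3 -> T1) -> T1
counts: q: 1×, p (λ-bound): 1×, g (λ-bound): 1×
use order (left to right): g, p, q
typing: ✓ — (T3 -> T1) -> T1
across the five disciplines: ordered ✗ | linear ✓ | affine ✓ | relevant ✓ | unrestricted ✓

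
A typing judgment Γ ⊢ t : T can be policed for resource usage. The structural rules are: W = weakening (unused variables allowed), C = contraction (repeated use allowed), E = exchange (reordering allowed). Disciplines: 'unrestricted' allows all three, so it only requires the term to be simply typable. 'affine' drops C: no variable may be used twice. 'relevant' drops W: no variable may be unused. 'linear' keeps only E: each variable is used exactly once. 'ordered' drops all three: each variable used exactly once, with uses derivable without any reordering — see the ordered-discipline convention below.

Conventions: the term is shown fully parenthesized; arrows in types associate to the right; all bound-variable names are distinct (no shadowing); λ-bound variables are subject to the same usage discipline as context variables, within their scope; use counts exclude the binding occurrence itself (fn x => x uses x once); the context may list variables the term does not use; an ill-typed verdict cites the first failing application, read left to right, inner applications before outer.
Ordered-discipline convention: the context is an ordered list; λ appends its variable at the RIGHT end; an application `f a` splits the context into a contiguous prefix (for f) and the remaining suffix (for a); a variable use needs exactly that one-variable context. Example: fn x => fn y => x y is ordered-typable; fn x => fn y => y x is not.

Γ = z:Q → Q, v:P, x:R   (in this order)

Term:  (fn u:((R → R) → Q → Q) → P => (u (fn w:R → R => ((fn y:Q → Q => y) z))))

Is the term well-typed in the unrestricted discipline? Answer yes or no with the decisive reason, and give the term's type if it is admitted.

yes — simply typable at (((R → R) → Q → Q) → P) → P; W, C, E all held; term : (((R → R) → Q → Q) → P) → P
usage: z: 1×, v: 0×, x: 0×, u (λ-bound): 1×, w (λ-bound): 0×, y (λ-bound): 1×
uses in reading order: u, y, z
typing: well-typed — term : (((R → R) → Q → Q) → P) → P
across the five disciplines: ordered ✗; linear ✗; affine ✓; relevant ✗; unrestricted ✓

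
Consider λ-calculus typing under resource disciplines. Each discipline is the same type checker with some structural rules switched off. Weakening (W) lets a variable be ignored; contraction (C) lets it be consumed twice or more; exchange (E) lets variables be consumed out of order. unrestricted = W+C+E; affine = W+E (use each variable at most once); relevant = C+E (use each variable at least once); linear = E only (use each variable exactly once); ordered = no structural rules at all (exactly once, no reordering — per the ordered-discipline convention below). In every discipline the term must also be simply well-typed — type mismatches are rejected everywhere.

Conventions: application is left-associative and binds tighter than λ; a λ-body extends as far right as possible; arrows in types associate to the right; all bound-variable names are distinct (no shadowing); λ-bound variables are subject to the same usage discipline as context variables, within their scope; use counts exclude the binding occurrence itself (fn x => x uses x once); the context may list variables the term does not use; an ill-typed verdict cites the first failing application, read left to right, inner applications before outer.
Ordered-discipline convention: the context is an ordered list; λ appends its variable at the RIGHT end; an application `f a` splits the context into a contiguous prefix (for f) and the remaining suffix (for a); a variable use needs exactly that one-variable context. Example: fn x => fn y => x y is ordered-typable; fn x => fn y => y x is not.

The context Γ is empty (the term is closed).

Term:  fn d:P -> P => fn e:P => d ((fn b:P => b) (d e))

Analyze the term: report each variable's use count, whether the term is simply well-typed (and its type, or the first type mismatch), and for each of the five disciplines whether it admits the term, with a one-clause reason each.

use counts: d [bound]=2, e [bound]=1, b [bound]=1
order of uses: d, b, d, e
typing: ✓ — (P -> P) -> P -> P
ordered: ✗, repeated use of d ×2
linear: ✗, repeated use of d ×2
affine: ✗, repeated use of d ×2
relevant: ✓, at least one use each (d, e, b)
unrestricted: ✓, simply typable at (P -> P) -> P -> P; W, C, E all held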